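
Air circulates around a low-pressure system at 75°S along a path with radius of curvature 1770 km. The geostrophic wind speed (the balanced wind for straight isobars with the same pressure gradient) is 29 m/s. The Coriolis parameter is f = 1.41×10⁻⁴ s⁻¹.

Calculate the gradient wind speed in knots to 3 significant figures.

51.0 knots

Around a low, centrifugal force acts outward with Coriolis, so pressure-gradient force balances both:
(1/ρ)|∂P/∂n| = fV + V²/R  →  V² + fR·V − fR·V_g = 0
With fR = 1.41×10⁻⁴ × 1770×10³ m = 250 m/s:
V = [−fR + √((fR)² + 4 fR V_g)]/2 = [−250 + √(250² + 4×250×29)]/2 = 26.2 m/s
Subgeostrophic (V < V_g = 29 m/s), as expected around a low.
Converting: 26.2 m/s × 1.944 = 51.0 knots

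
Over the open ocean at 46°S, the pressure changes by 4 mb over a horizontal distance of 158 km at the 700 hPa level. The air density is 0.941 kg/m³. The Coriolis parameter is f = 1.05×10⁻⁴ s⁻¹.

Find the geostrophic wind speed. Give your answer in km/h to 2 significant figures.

Pressure gradient: |∂P/∂n| = 400 Pa / 158000 m = 2.53×10⁻³ Pa/m
Geostrophic balance (pressure-gradient force = Coriolis force):
V_g = (1/(fρ)) |∂P/∂n| = 2.53×10⁻³ / (1.05×10⁻⁴ × 0.941) = 25.6 m/s
Converting: 25.6 m/s × 3.6 = 92 km/h

92 km/h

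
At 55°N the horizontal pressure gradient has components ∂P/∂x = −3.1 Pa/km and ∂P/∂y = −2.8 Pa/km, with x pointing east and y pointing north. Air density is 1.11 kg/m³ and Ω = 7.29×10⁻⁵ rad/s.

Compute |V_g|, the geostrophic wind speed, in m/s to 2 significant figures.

Coriolis parameter at 55°N:
f = 2Ω sin φ = 2 × 7.29×10⁻⁵ × sin 55° = 1.19×10⁻⁴ s⁻¹
Component geostrophic relations (x east, y north):
u_g = −(1/(fρ)) ∂P/∂y,  v_g = (1/(fρ)) ∂P/∂x
u_g = −(−2.8×10⁻³)/(1.19×10⁻⁴ × 1.11) = 21.1 m/s;  v_g = (−3.1×10⁻³)/(1.19×10⁻⁴ × 1.11) = −23.4 m/s
|V_g| = √(u_g² + v_g²) = 31.5 m/s

32 m/s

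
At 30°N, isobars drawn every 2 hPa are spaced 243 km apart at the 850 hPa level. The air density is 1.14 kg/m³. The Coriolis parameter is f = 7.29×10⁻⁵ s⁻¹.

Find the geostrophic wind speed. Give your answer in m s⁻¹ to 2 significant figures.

9.9 m s⁻¹

Pressure gradient: |∂P/∂n| = 200 Pa / 243000 m = 8.23×10⁻⁴ Pa/m
Geostrophic balance (pressure-gradient force = Coriolis force):
V_g = (1/(fρ)) |∂P/∂n| = 8.23×10⁻⁴ / (7.29×10⁻⁵ × 1.14) = 9.90 m/s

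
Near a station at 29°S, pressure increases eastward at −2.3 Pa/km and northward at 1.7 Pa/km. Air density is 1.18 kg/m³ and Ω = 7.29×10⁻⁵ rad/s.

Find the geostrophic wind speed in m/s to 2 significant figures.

Coriolis parameter at 29°S:
f = 2Ω sin φ = 2 × 7.29×10⁻⁵ × sin 29° = 7.07×10⁻⁵ s⁻¹
In the Southern Hemisphere f is negative: f = −7.07×10⁻⁵ s⁻¹.
Component geostrophic relations (x east, y north):
u_g = −(1/(fρ)) ∂P/∂y,  v_g = (1/(fρ)) ∂P/∂x
u_g = −(1.7×10⁻³)/(−7.07×10⁻⁵ × 1.18) = 20.4 m/s;  v_g = (−2.3×10⁻³)/(−7.07×10⁻⁵ × 1.18) = 27.6 m/s
|V_g| = √(u_g² + v_g²) = 34.3 m/s

34 m/s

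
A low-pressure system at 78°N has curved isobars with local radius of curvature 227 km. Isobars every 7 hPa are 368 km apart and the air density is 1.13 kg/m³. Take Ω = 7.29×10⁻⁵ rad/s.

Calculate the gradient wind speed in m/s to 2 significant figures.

9.2 m/s

Coriolis parameter at 78°N:
f = 2Ω sin φ = 2 × 7.29×10⁻⁵ × sin 78° = 1.43×10⁻⁴ s⁻¹
Pressure gradient: |∂P/∂n| = 700 Pa / 368000 m = 1.90×10⁻³ Pa/m
Geostrophic speed: V_g = |∂P/∂n|/(fρ) = 1.90×10⁻³/(1.43×10⁻⁴ × 1.13) = 11.8 m/s
Around a low, centrifugal force acts outward with Coriolis, so pressure-gradient force balances both:
(1/ρ)|∂P/∂n| = fV + V²/R  →  V² + fR·V − fR·V_g = 0
With fR = 1.43×10⁻⁴ × 227×10³ m = 32.4 m/s:
V = [−fR + √((fR)² + 4 fR V_g)]/2 = [−32.4 + √(32.4² + 4×32.4×11.8)]/2 = 9.19 m/s
Subgeostrophic (V < V_g = 11.8 m/s), as expected around a low.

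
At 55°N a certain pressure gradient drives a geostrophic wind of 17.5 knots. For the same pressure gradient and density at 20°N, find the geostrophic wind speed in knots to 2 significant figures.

With the same pressure gradient and density, V_g ∝ 1/f ∝ 1/sin φ.
V₂ = V₁ · sin φ₁ / sin φ₂ = 17.5 × sin 55° / sin 20°
V₂ = 17.5 × 0.8192/0.3420 = 42 knots

42 knots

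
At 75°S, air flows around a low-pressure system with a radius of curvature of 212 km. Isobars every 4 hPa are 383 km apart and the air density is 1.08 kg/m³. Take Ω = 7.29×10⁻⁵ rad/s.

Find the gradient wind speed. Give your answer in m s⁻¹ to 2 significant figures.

Coriolis parameter at 75°S:
f = 2Ω sin φ = 2 × 7.29×10⁻⁵ × sin 75° = 1.41×10⁻⁴ s⁻¹
Pressure gradient: |∂P/∂n| = 400 Pa / 383000 m = 1.04×10⁻³ Pa/m
Geostrophic speed: V_g = |∂P/∂n|/(fρ) = 1.04×10⁻³/(1.41×10⁻⁴ × 1.08) = 6.87 m/s
Around a low, centrifugal force acts outward with Coriolis, so pressure-gradient force balances both:
(1/ρ)|∂P/∂n| = fV + V²/R  →  V² + fR·V − fR·V_g = 0
With fR = 1.41×10⁻⁴ × 212×10³ m = 29.9 m/s:
V = [−fR + √((fR)² + 4 fR V_g)]/2 = [−29.9 + √(29.9² + 4×29.9×6.87)]/2 = 5.76 m/s
Subgeostrophic (V < V_g = 6.87 m/s), as expected around a low.

5.8 m s⁻¹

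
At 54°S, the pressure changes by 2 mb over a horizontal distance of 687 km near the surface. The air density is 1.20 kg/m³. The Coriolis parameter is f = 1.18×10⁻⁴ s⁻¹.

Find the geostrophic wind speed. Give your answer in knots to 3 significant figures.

4.00 knots

Pressure gradient: |∂P/∂n| = 200 Pa / 687000 m = 2.91×10⁻⁴ Pa/m
Geostrophic balance (pressure-gradient force = Coriolis force):
V_g = (1/(fρ)) |∂P/∂n| = 2.91×10⁻⁴ / (1.18×10⁻⁴ × 1.20) = 2.06 m/s
Converting: 2.06 m/s × 1.944 = 4.00 knots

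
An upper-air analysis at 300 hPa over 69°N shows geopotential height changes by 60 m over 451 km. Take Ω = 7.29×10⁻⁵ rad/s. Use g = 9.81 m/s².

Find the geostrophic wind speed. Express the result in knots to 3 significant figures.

Coriolis parameter at 69°N:
f = 2Ω sin φ = 2 × 7.29×10⁻⁵ × sin 69° = 1.36×10⁻⁴ s⁻¹
Height gradient: |∂Z/∂n| = 60 m / 451000 m = 1.33×10⁻⁴
On a pressure surface, geostrophic balance gives V_g = (g/f)|∂Z/∂n|:
V_g = 9.81 × 1.33×10⁻⁴ / 1.36×10⁻⁴ = 9.59 m/s
Converting: 9.59 m/s × 1.944 = 18.6 knots

18.6 knots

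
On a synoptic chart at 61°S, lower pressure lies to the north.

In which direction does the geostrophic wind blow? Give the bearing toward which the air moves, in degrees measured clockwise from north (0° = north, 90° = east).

270°

The pressure-gradient force points toward the north (bearing 000°).
Geostrophic balance: in the Southern Hemisphere the Coriolis force deflects motion to the left, so the geostrophic wind blows 90° to the left of the pressure-gradient force (low pressure on the right).
Rotating 000° by 90° counterclockwise gives 270° — the wind blows toward the west.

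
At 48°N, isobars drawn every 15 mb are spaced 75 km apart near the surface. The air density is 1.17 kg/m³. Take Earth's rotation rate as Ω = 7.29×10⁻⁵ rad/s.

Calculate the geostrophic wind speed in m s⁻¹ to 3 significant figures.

Coriolis parameter at 48°N:
f = 2Ω sin φ = 2 × 7.29×10⁻⁵ × sin 48° = 1.08×10⁻⁴ s⁻¹
Pressure gradient: |∂P/∂n| = 1500 Pa / 75000 m = 2.00×10⁻² Pa/m
Geostrophic balance (pressure-gradient force = Coriolis force):
V_g = (1/(fρ)) |∂P/∂n| = 2.00×10⁻² / (1.08×10⁻⁴ × 1.17) = 158 m/s

158 m s⁻¹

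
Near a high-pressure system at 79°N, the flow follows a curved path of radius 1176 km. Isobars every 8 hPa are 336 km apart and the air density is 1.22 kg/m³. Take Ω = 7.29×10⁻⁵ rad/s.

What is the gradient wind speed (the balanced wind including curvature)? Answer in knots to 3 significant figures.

29.1 knots

Coriolis parameter at 79°N:
f = 2Ω sin φ = 2 × 7.29×10⁻⁵ × sin 79° = 1.43×10⁻⁴ s⁻¹
Pressure gradient: |∂P/∂n| = 800 Pa / 336000 m = 2.38×10⁻³ Pa/m
Geostrophic speed: V_g = |∂P/∂n|/(fρ) = 2.38×10⁻³/(1.43×10⁻⁴ × 1.22) = 13.6 m/s
Around a high, pressure-gradient force acts outward with centrifugal, so Coriolis balances both:
fV = (1/ρ)|∂P/∂n| + V²/R  →  V² − fR·V + fR·V_g = 0
With fR = 1.43×10⁻⁴ × 1176×10³ m = 168 m/s:
V = [fR − √((fR)² − 4 fR V_g)]/2 = [168 − √(168² − 4×168×13.6)]/2 = 15 m/s
Supergeostrophic (V > V_g = 13.6 m/s), as expected around a high.
Converting: 15 m/s × 1.944 = 29.1 knots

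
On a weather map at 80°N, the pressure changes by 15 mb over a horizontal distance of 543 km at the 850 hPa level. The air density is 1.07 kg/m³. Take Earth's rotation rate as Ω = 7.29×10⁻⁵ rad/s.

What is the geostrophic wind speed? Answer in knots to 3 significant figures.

Coriolis parameter at 80°N:
f = 2Ω sin φ = 2 × 7.29×10⁻⁵ × sin 80° = 1.44×10⁻⁴ s⁻¹
Pressure gradient: |∂P/∂n| = 1500 Pa / 543000 m = 2.76×10⁻³ Pa/m
Geostrophic balance (pressure-gradient force = Coriolis force):
V_g = (1/(fρ)) |∂P/∂n| = 2.76×10⁻³ / (1.44×10⁻⁴ × 1.07) = 18.0 m/s
Converting: 18.0 m/s × 1.944 = 35.0 knots

35.0 knots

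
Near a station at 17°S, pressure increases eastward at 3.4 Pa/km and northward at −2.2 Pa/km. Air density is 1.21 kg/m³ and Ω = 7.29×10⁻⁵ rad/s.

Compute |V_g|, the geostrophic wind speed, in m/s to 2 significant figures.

79 m/s

Coriolis parameter at 17°S:
f = 2Ω sin φ = 2 × 7.29×10⁻⁵ × sin 17° = 4.26×10⁻⁵ s⁻¹
In the Southern Hemisphere f is negative: f = −4.26×10⁻⁵ s⁻¹.
Component geostrophic relations (x east, y north):
u_g = −(1/(fρ)) ∂P/∂y,  v_g = (1/(fρ)) ∂P/∂x
u_g = −(−2.2×10⁻³)/(−4.26×10⁻⁵ × 1.21) = −42.7 m/s;  v_g = (3.4×10⁻³)/(−4.26×10⁻⁵ × 1.21) = −65.9 m/s
|V_g| = √(u_g² + v_g²) = 78.5 m/s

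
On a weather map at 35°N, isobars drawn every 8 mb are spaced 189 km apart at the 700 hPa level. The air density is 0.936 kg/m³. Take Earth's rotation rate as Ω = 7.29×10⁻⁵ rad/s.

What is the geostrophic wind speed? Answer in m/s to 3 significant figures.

Coriolis parameter at 35°N:
f = 2Ω sin φ = 2 × 7.29×10⁻⁵ × sin 35° = 8.36×10⁻⁵ s⁻¹
Pressure gradient: |∂P/∂n| = 800 Pa / 189000 m = 4.23×10⁻³ Pa/m
Geostrophic balance (pressure-gradient force = Coriolis force):
V_g = (1/(fρ)) |∂P/∂n| = 4.23×10⁻³ / (8.36×10⁻⁵ × 0.936) = 54.1 m/s

54.1 m/s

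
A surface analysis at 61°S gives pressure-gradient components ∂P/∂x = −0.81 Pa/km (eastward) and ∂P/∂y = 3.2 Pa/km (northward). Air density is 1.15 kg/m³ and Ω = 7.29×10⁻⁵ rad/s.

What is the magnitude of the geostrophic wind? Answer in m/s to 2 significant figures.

23 m/s

Coriolis parameter at 61°S:
f = 2Ω sin φ = 2 × 7.29×10⁻⁵ × sin 61° = 1.28×10⁻⁴ s⁻¹
In the Southern Hemisphere f is negative: f = −1.28×10⁻⁴ s⁻¹.
Component geostrophic relations (x east, y north):
u_g = −(1/(fρ)) ∂P/∂y,  v_g = (1/(fρ)) ∂P/∂x
u_g = −(3.2×10⁻³)/(−1.28×10⁻⁴ × 1.15) = 21.8 m/s;  v_g = (−0.81×10⁻³)/(−1.28×10⁻⁴ × 1.15) = 5.52 m/s
|V_g| = √(u_g² + v_g²) = 22.5 m/s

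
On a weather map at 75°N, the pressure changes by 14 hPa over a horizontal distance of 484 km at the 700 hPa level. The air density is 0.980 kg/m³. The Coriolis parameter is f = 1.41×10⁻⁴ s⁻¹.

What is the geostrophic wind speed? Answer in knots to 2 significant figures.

41 knots

Pressure gradient: |∂P/∂n| = 1400 Pa / 484000 m = 2.89×10⁻³ Pa/m
Geostrophic balance (pressure-gradient force = Coriolis force):
V_g = (1/(fρ)) |∂P/∂n| = 2.89×10⁻³ / (1.41×10⁻⁴ × 0.980) = 20.9 m/s
Converting: 20.9 m/s × 1.944 = 41 knots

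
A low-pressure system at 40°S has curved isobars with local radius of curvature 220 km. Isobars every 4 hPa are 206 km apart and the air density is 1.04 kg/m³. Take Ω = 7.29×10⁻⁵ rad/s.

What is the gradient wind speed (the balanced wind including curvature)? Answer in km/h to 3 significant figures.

44.7 km/h

Coriolis parameter at 40°S:
f = 2Ω sin φ = 2 × 7.29×10⁻⁵ × sin 40° = 9.37×10⁻⁵ s⁻¹
Pressure gradient: |∂P/∂n| = 400 Pa / 206000 m = 1.94×10⁻³ Pa/m
Geostrophic speed: V_g = |∂P/∂n|/(fρ) = 1.94×10⁻³/(9.37×10⁻⁵ × 1.04) = 19.9 m/s
Around a low, centrifugal force acts outward with Coriolis, so pressure-gradient force balances both:
(1/ρ)|∂P/∂n| = fV + V²/R  →  V² + fR·V − fR·V_g = 0
With fR = 9.37×10⁻⁵ × 220×10³ m = 20.6 m/s:
V = [−fR + √((fR)² + 4 fR V_g)]/2 = [−20.6 + √(20.6² + 4×20.6×19.9)]/2 = 12.4 m/s
Subgeostrophic (V < V_g = 19.9 m/s), as expected around a low.
Converting: 12.4 m/s × 3.6 = 44.7 km/h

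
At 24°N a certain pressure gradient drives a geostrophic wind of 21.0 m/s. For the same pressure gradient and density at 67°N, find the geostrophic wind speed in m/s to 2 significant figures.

9.3 m/s

With the same pressure gradient and density, V_g ∝ 1/f ∝ 1/sin φ.
V₂ = V₁ · sin φ₁ / sin φ₂ = 21.0 × sin 24° / sin 67°
V₂ = 21.0 × 0.4067/0.9205 = 9.3 m/s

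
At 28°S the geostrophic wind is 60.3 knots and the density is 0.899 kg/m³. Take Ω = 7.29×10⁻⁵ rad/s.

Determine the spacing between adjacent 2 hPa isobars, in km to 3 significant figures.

Coriolis parameter at 28°S:
f = 2Ω sin φ = 2 × 7.29×10⁻⁵ × sin 28° = 6.84×10⁻⁵ s⁻¹
Wind speed in SI: 60.3 knots = 31.0 m/s
Geostrophic balance rearranged: |∂P/∂n| = f ρ V_g
|∂P/∂n| = 6.84×10⁻⁵ × 0.899 × 31.0 = 1.91×10⁻³ Pa/m
Isobar spacing: Δn = ΔP/|∂P/∂n| = 200 Pa / 1.91×10⁻³ Pa/m = 104773 m ≈ 105 km

105 km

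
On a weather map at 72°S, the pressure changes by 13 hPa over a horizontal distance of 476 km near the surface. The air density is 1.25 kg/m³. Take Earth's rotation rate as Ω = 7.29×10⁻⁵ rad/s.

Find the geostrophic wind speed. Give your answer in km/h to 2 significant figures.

Coriolis parameter at 72°S:
f = 2Ω sin φ = 2 × 7.29×10⁻⁵ × sin 72° = 1.39×10⁻⁴ s⁻¹
Pressure gradient: |∂P/∂n| = 1300 Pa / 476000 m = 2.73×10⁻³ Pa/m
Geostrophic balance (pressure-gradient force = Coriolis force):
V_g = (1/(fρ)) |∂P/∂n| = 2.73×10⁻³ / (1.39×10⁻⁴ × 1.25) = 15.8 m/s
Converting: 15.8 m/s × 3.6 = 57 km/h

57 km/h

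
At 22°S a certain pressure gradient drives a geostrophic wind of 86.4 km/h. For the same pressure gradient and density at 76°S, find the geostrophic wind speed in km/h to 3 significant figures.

33.4 km/h

With the same pressure gradient and density, V_g ∝ 1/f ∝ 1/sin φ.
V₂ = V₁ · sin φ₁ / sin φ₂ = 86.4 × sin 22° / sin 76°
V₂ = 86.4 × 0.3746/0.9703 = 33.4 km/h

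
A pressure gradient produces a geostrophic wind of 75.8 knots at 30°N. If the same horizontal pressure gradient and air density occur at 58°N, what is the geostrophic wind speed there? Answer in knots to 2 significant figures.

With the same pressure gradient and density, V_g ∝ 1/f ∝ 1/sin φ.
V₂ = V₁ · sin φ₁ / sin φ₂ = 75.8 × sin 30° / sin 58°
V₂ = 75.8 × 0.5000/0.8480 = 45 knots

45 knots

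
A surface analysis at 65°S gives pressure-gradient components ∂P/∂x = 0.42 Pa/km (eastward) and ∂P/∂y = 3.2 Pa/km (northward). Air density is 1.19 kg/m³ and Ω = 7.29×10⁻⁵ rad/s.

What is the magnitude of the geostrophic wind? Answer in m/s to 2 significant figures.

21 m/s

Coriolis parameter at 65°S:
f = 2Ω sin φ = 2 × 7.29×10⁻⁵ × sin 65° = 1.32×10⁻⁴ s⁻¹
In the Southern Hemisphere f is negative: f = −1.32×10⁻⁴ s⁻¹.
Component geostrophic relations (x east, y north):
u_g = −(1/(fρ)) ∂P/∂y,  v_g = (1/(fρ)) ∂P/∂x
u_g = −(3.2×10⁻³)/(−1.32×10⁻⁴ × 1.19) = 20.4 m/s;  v_g = (0.42×10⁻³)/(−1.32×10⁻⁴ × 1.19) = −2.67 m/s
|V_g| = √(u_g² + v_g²) = 20.5 m/s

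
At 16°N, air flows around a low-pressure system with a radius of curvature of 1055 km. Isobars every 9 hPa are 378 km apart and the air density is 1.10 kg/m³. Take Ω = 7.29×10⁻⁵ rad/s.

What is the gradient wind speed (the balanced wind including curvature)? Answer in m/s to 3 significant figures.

31.1 m/s

Coriolis parameter at 16°N:
f = 2Ω sin φ = 2 × 7.29×10⁻⁵ × sin 16° = 4.02×10⁻⁵ s⁻¹
Pressure gradient: |∂P/∂n| = 900 Pa / 378000 m = 2.38×10⁻³ Pa/m
Geostrophic speed: V_g = |∂P/∂n|/(fρ) = 2.38×10⁻³/(4.02×10⁻⁵ × 1.10) = 53.9 m/s
Around a low, centrifugal force acts outward with Coriolis, so pressure-gradient force balances both:
(1/ρ)|∂P/∂n| = fV + V²/R  →  V² + fR·V − fR·V_g = 0
With fR = 4.02×10⁻⁵ × 1055×10³ m = 42.4 m/s:
V = [−fR + √((fR)² + 4 fR V_g)]/2 = [−42.4 + √(42.4² + 4×42.4×53.9)]/2 = 31.1 m/s
Subgeostrophic (V < V_g = 53.9 m/s), as expected around a low.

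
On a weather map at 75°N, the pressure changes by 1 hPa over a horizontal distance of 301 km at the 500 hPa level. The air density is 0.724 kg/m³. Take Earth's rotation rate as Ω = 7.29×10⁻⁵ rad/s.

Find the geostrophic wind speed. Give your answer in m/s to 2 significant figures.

Coriolis parameter at 75°N:
f = 2Ω sin φ = 2 × 7.29×10⁻⁵ × sin 75° = 1.41×10⁻⁴ s⁻¹
Pressure gradient: |∂P/∂n| = 100 Pa / 301000 m = 3.32×10⁻⁴ Pa/m
Geostrophic balance (pressure-gradient force = Coriolis force):
V_g = (1/(fρ)) |∂P/∂n| = 3.32×10⁻⁴ / (1.41×10⁻⁴ × 0.724) = 3.26 m/s

3.3 m/s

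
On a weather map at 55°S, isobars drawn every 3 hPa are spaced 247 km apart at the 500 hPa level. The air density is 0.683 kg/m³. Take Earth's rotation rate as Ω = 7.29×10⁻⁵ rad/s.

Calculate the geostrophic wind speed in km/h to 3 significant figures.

Coriolis parameter at 55°S:
f = 2Ω sin φ = 2 × 7.29×10⁻⁵ × sin 55° = 1.19×10⁻⁴ s⁻¹
Pressure gradient: |∂P/∂n| = 300 Pa / 247000 m = 1.21×10⁻³ Pa/m
Geostrophic balance (pressure-gradient force = Coriolis force):
V_g = (1/(fρ)) |∂P/∂n| = 1.21×10⁻³ / (1.19×10⁻⁴ × 0.683) = 14.9 m/s
Converting: 14.9 m/s × 3.6 = 53.6 km/h

53.6 km/h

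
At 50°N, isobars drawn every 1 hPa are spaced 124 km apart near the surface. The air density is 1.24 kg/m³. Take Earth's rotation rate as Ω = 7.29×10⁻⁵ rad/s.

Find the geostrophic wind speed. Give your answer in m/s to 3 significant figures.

5.82 m/s

Coriolis parameter at 50°N:
f = 2Ω sin φ = 2 × 7.29×10⁻⁵ × sin 50° = 1.12×10⁻⁴ s⁻¹
Pressure gradient: |∂P/∂n| = 100 Pa / 124000 m = 8.06×10⁻⁴ Pa/m
Geostrophic balance (pressure-gradient force = Coriolis force):
V_g = (1/(fρ)) |∂P/∂n| = 8.06×10⁻⁴ / (1.12×10⁻⁴ × 1.24) = 5.82 m/s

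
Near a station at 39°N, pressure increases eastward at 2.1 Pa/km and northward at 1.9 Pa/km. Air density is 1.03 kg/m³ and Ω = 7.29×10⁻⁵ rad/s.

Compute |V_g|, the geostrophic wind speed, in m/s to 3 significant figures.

30.0 m/s

Coriolis parameter at 39°N:
f = 2Ω sin φ = 2 × 7.29×10⁻⁵ × sin 39° = 9.18×10⁻⁵ s⁻¹
Component geostrophic relations (x east, y north):
u_g = −(1/(fρ)) ∂P/∂y,  v_g = (1/(fρ)) ∂P/∂x
u_g = −(1.9×10⁻³)/(9.18×10⁻⁵ × 1.03) = −20.1 m/s;  v_g = (2.1×10⁻³)/(9.18×10⁻⁵ × 1.03) = 22.2 m/s
|V_g| = √(u_g² + v_g²) = 30.0 m/s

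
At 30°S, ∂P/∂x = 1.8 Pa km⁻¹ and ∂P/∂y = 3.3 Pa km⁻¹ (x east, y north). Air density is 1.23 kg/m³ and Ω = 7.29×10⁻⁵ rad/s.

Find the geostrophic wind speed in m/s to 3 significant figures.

Coriolis parameter at 30°S:
f = 2Ω sin φ = 2 × 7.29×10⁻⁵ × sin 30° = 7.29×10⁻⁵ s⁻¹
In the Southern Hemisphere f is negative: f = −7.29×10⁻⁵ s⁻¹.
Component geostrophic relations (x east, y north):
u_g = −(1/(fρ)) ∂P/∂y,  v_g = (1/(fρ)) ∂P/∂x
u_g = −(3.3×10⁻³)/(−7.29×10⁻⁵ × 1.23) = 36.8 m/s;  v_g = (1.8×10⁻³)/(−7.29×10⁻⁵ × 1.23) = −20.1 m/s
|V_g| = √(u_g² + v_g²) = 41.9 m/s

41.9 m/s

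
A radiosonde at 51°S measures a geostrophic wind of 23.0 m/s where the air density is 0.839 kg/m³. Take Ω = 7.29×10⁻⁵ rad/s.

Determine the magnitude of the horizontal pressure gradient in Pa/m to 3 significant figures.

Coriolis parameter at 51°S:
f = 2Ω sin φ = 2 × 7.29×10⁻⁵ × sin 51° = 1.13×10⁻⁴ s⁻¹
Geostrophic balance rearranged: |∂P/∂n| = f ρ V_g
|∂P/∂n| = 1.13×10⁻⁴ × 0.839 × 23.0 = 2.19×10⁻³ Pa/m

2.19×10⁻³ Pa/m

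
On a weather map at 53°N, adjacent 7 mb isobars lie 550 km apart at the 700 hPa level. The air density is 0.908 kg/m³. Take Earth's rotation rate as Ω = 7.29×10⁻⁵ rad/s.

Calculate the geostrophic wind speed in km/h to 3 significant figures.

43.3 km/h

Coriolis parameter at 53°N:
f = 2Ω sin φ = 2 × 7.29×10⁻⁵ × sin 53° = 1.16×10⁻⁴ s⁻¹
Pressure gradient: |∂P/∂n| = 700 Pa / 550000 m = 1.27×10⁻³ Pa/m
Geostrophic balance (pressure-gradient force = Coriolis force):
V_g = (1/(fρ)) |∂P/∂n| = 1.27×10⁻³ / (1.16×10⁻⁴ × 0.908) = 12.0 m/s
Converting: 12.0 m/s × 3.6 = 43.3 km/h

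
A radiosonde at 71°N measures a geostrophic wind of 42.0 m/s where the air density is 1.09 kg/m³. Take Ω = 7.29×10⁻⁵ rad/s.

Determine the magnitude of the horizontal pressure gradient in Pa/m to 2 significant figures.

Coriolis parameter at 71°N:
f = 2Ω sin φ = 2 × 7.29×10⁻⁵ × sin 71° = 1.38×10⁻⁴ s⁻¹
Geostrophic balance rearranged: |∂P/∂n| = f ρ V_g
|∂P/∂n| = 1.38×10⁻⁴ × 1.09 × 42.0 = 6.31×10⁻³ Pa/m

6.3×10⁻³ Pa/m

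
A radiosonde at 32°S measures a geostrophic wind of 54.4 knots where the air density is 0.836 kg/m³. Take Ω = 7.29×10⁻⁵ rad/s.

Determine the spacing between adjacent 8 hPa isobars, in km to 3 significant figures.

443 km

Coriolis parameter at 32°S:
f = 2Ω sin φ = 2 × 7.29×10⁻⁵ × sin 32° = 7.73×10⁻⁵ s⁻¹
Wind speed in SI: 54.4 knots = 28.0 m/s
Geostrophic balance rearranged: |∂P/∂n| = f ρ V_g
|∂P/∂n| = 7.73×10⁻⁵ × 0.836 × 28.0 = 1.81×10⁻³ Pa/m
Isobar spacing: Δn = ΔP/|∂P/∂n| = 800 Pa / 1.81×10⁻³ Pa/m = 442567 m ≈ 443 km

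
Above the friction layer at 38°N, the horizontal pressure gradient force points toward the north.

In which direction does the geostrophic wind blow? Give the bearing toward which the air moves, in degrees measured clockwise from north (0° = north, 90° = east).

The pressure-gradient force points toward the north (bearing 000°).
Geostrophic balance: in the Northern Hemisphere the Coriolis force deflects motion to the right, so the geostrophic wind blows 90° to the right of the pressure-gradient force (low pressure on the left).
Rotating 000° by 90° clockwise gives 090° — the wind blows toward the east.

090°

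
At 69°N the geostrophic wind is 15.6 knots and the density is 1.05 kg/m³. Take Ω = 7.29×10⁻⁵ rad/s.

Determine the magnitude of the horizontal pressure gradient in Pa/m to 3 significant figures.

Coriolis parameter at 69°N:
f = 2Ω sin φ = 2 × 7.29×10⁻⁵ × sin 69° = 1.36×10⁻⁴ s⁻¹
Wind speed in SI: 15.6 knots = 8.03 m/s
Geostrophic balance rearranged: |∂P/∂n| = f ρ V_g
|∂P/∂n| = 1.36×10⁻⁴ × 1.05 × 8.03 = 1.15×10⁻³ Pa/m

1.15×10⁻³ Pa/m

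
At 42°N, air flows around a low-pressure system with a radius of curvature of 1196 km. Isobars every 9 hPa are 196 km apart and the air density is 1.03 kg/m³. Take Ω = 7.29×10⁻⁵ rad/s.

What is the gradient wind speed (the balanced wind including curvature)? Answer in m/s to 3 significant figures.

Coriolis parameter at 42°N:
f = 2Ω sin φ = 2 × 7.29×10⁻⁵ × sin 42° = 9.76×10⁻⁵ s⁻¹
Pressure gradient: |∂P/∂n| = 900 Pa / 196000 m = 4.59×10⁻³ Pa/m
Geostrophic speed: V_g = |∂P/∂n|/(fρ) = 4.59×10⁻³/(9.76×10⁻⁵ × 1.03) = 45.7 m/s
Around a low, centrifugal force acts outward with Coriolis, so pressure-gradient force balances both:
(1/ρ)|∂P/∂n| = fV + V²/R  →  V² + fR·V − fR·V_g = 0
With fR = 9.76×10⁻⁵ × 1196×10³ m = 117 m/s:
V = [−fR + √((fR)² + 4 fR V_g)]/2 = [−117 + √(117² + 4×117×45.7)]/2 = 35.1 m/s
Subgeostrophic (V < V_g = 45.7 m/s), as expected around a low.

35.1 m/s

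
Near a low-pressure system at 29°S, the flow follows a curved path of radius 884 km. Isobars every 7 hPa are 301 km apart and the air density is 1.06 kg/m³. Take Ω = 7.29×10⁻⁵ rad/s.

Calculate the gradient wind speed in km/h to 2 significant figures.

Coriolis parameter at 29°S:
f = 2Ω sin φ = 2 × 7.29×10⁻⁵ × sin 29° = 7.07×10⁻⁵ s⁻¹
Pressure gradient: |∂P/∂n| = 700 Pa / 301000 m = 2.33×10⁻³ Pa/m
Geostrophic speed: V_g = |∂P/∂n|/(fρ) = 2.33×10⁻³/(7.07×10⁻⁵ × 1.06) = 31.0 m/s
Around a low, centrifugal force acts outward with Coriolis, so pressure-gradient force balances both:
(1/ρ)|∂P/∂n| = fV + V²/R  →  V² + fR·V − fR·V_g = 0
With fR = 7.07×10⁻⁵ × 884×10³ m = 62.5 m/s:
V = [−fR + √((fR)² + 4 fR V_g)]/2 = [−62.5 + √(62.5² + 4×62.5×31)]/2 = 22.8 m/s
Subgeostrophic (V < V_g = 31 m/s), as expected around a low.
Converting: 22.8 m/s × 3.6 = 82 km/h

82 km/h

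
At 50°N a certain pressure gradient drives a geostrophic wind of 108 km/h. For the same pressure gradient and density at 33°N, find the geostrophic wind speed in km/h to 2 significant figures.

With the same pressure gradient and density, V_g ∝ 1/f ∝ 1/sin φ.
V₂ = V₁ · sin φ₁ / sin φ₂ = 108 × sin 50° / sin 33°
V₂ = 108 × 0.7660/0.5446 = 150 km/h

150 km/h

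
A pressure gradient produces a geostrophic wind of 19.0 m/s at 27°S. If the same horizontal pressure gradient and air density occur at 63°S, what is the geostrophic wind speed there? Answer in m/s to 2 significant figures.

9.7 m/s

With the same pressure gradient and density, V_g ∝ 1/f ∝ 1/sin φ.
V₂ = V₁ · sin φ₁ / sin φ₂ = 19.0 × sin 27° / sin 63°
V₂ = 19.0 × 0.4540/0.8910 = 9.7 m/s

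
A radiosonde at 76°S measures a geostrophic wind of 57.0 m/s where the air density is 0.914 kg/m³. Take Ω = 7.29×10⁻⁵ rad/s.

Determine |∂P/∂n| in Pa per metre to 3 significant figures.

Coriolis parameter at 76°S:
f = 2Ω sin φ = 2 × 7.29×10⁻⁵ × sin 76° = 1.41×10⁻⁴ s⁻¹
Geostrophic balance rearranged: |∂P/∂n| = f ρ V_g
|∂P/∂n| = 1.41×10⁻⁴ × 0.914 × 57.0 = 7.37×10⁻³ Pa/m

7.37×10⁻³ Pa/m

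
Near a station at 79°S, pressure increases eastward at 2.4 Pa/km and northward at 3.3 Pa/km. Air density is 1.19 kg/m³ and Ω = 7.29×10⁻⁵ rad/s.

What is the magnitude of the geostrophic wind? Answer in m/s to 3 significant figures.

24.0 m/s

Coriolis parameter at 79°S:
f = 2Ω sin φ = 2 × 7.29×10⁻⁵ × sin 79° = 1.43×10⁻⁴ s⁻¹
In the Southern Hemisphere f is negative: f = −1.43×10⁻⁴ s⁻¹.
Component geostrophic relations (x east, y north):
u_g = −(1/(fρ)) ∂P/∂y,  v_g = (1/(fρ)) ∂P/∂x
u_g = −(3.3×10⁻³)/(−1.43×10⁻⁴ × 1.19) = 19.4 m/s;  v_g = (2.4×10⁻³)/(−1.43×10⁻⁴ × 1.19) = −14.1 m/s
|V_g| = √(u_g² + v_g²) = 24.0 m/s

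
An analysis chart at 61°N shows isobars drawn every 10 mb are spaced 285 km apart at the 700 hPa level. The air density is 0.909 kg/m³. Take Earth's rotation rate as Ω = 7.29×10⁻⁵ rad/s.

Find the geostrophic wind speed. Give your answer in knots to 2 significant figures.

Coriolis parameter at 61°N:
f = 2Ω sin φ = 2 × 7.29×10⁻⁵ × sin 61° = 1.28×10⁻⁴ s⁻¹
Pressure gradient: |∂P/∂n| = 1000 Pa / 285000 m = 3.51×10⁻³ Pa/m
Geostrophic balance (pressure-gradient force = Coriolis force):
V_g = (1/(fρ)) |∂P/∂n| = 3.51×10⁻³ / (1.28×10⁻⁴ × 0.909) = 30.3 m/s
Converting: 30.3 m/s × 1.944 = 59 knots

59 knots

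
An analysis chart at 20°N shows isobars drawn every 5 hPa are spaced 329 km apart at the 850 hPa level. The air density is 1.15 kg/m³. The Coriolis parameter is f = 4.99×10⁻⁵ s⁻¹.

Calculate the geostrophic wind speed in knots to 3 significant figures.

Pressure gradient: |∂P/∂n| = 500 Pa / 329000 m = 1.52×10⁻³ Pa/m
Geostrophic balance (pressure-gradient force = Coriolis force):
V_g = (1/(fρ)) |∂P/∂n| = 1.52×10⁻³ / (4.99×10⁻⁵ × 1.15) = 26.5 m/s
Converting: 26.5 m/s × 1.944 = 51.5 knots

51.5 knots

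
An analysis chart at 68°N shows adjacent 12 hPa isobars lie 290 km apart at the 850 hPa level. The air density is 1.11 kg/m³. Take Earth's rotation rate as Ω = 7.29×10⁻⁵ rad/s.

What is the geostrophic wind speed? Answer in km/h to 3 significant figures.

99.3 km/h

Coriolis parameter at 68°N:
f = 2Ω sin φ = 2 × 7.29×10⁻⁵ × sin 68° = 1.35×10⁻⁴ s⁻¹
Pressure gradient: |∂P/∂n| = 1200 Pa / 290000 m = 4.14×10⁻³ Pa/m
Geostrophic balance (pressure-gradient force = Coriolis force):
V_g = (1/(fρ)) |∂P/∂n| = 4.14×10⁻³ / (1.35×10⁻⁴ × 1.11) = 27.6 m/s
Converting: 27.6 m/s × 3.6 = 99.3 km/h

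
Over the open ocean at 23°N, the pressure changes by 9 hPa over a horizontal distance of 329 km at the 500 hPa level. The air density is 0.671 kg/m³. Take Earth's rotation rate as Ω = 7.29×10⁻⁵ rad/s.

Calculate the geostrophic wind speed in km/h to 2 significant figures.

260 km/h

Coriolis parameter at 23°N:
f = 2Ω sin φ = 2 × 7.29×10⁻⁵ × sin 23° = 5.70×10⁻⁵ s⁻¹
Pressure gradient: |∂P/∂n| = 900 Pa / 329000 m = 2.74×10⁻³ Pa/m
Geostrophic balance (pressure-gradient force = Coriolis force):
V_g = (1/(fρ)) |∂P/∂n| = 2.74×10⁻³ / (5.70×10⁻⁵ × 0.671) = 71.6 m/s
Converting: 71.6 m/s × 3.6 = 260 km/h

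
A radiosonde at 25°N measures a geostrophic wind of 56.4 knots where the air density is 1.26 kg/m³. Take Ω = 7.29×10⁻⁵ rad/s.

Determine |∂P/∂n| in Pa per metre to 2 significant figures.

2.3×10⁻³ Pa/m

Coriolis parameter at 25°N:
f = 2Ω sin φ = 2 × 7.29×10⁻⁵ × sin 25° = 6.16×10⁻⁵ s⁻¹
Wind speed in SI: 56.4 knots = 29.0 m/s
Geostrophic balance rearranged: |∂P/∂n| = f ρ V_g
|∂P/∂n| = 6.16×10⁻⁵ × 1.26 × 29.0 = 2.25×10⁻³ Pa/m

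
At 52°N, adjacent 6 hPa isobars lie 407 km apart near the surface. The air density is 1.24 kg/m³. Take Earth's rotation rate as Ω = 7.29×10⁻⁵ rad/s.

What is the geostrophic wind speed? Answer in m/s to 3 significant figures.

Coriolis parameter at 52°N:
f = 2Ω sin φ = 2 × 7.29×10⁻⁵ × sin 52° = 1.15×10⁻⁴ s⁻¹
Pressure gradient: |∂P/∂n| = 600 Pa / 407000 m = 1.47×10⁻³ Pa/m
Geostrophic balance (pressure-gradient force = Coriolis force):
V_g = (1/(fρ)) |∂P/∂n| = 1.47×10⁻³ / (1.15×10⁻⁴ × 1.24) = 10.3 m/s

10.3 m/s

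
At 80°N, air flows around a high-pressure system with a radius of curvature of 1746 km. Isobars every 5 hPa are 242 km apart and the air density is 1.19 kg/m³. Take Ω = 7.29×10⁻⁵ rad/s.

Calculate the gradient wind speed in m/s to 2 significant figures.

Coriolis parameter at 80°N:
f = 2Ω sin φ = 2 × 7.29×10⁻⁵ × sin 80° = 1.44×10⁻⁴ s⁻¹
Pressure gradient: |∂P/∂n| = 500 Pa / 242000 m = 2.07×10⁻³ Pa/m
Geostrophic speed: V_g = |∂P/∂n|/(fρ) = 2.07×10⁻³/(1.44×10⁻⁴ × 1.19) = 12.1 m/s
Around a high, pressure-gradient force acts outward with centrifugal, so Coriolis balances both:
fV = (1/ρ)|∂P/∂n| + V²/R  →  V² − fR·V + fR·V_g = 0
With fR = 1.44×10⁻⁴ × 1746×10³ m = 251 m/s:
V = [fR − √((fR)² − 4 fR V_g)]/2 = [251 − √(251² − 4×251×12.1)]/2 = 12.7 m/s
Supergeostrophic (V > V_g = 12.1 m/s), as expected around a high.

13 m/s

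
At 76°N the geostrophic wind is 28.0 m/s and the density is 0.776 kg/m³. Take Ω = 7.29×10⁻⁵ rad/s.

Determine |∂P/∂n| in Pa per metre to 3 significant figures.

3.07×10⁻³ Pa/m

Coriolis parameter at 76°N:
f = 2Ω sin φ = 2 × 7.29×10⁻⁵ × sin 76° = 1.41×10⁻⁴ s⁻¹
Geostrophic balance rearranged: |∂P/∂n| = f ρ V_g
|∂P/∂n| = 1.41×10⁻⁴ × 0.776 × 28.0 = 3.07×10⁻³ Pa/m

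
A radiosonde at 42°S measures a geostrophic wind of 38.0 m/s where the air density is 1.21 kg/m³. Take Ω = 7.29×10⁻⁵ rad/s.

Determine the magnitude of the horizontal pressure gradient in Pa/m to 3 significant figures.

4.49×10⁻³ Pa/m

Coriolis parameter at 42°S:
f = 2Ω sin φ = 2 × 7.29×10⁻⁵ × sin 42° = 9.76×10⁻⁵ s⁻¹
Geostrophic balance rearranged: |∂P/∂n| = f ρ V_g
|∂P/∂n| = 9.76×10⁻⁵ × 1.21 × 38.0 = 4.49×10⁻³ Pa/m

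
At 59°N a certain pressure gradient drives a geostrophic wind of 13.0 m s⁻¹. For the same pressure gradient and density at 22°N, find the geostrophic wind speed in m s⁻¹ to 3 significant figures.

29.7 m s⁻¹

With the same pressure gradient and density, V_g ∝ 1/f ∝ 1/sin φ.
V₂ = V₁ · sin φ₁ / sin φ₂ = 13.0 × sin 59° / sin 22°
V₂ = 13.0 × 0.8572/0.3746 = 29.7 m s⁻¹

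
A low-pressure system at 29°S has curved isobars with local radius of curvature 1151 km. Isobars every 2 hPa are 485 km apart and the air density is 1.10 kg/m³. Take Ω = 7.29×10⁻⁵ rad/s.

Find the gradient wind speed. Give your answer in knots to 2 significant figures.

Coriolis parameter at 29°S:
f = 2Ω sin φ = 2 × 7.29×10⁻⁵ × sin 29° = 7.07×10⁻⁵ s⁻¹
Pressure gradient: |∂P/∂n| = 200 Pa / 485000 m = 4.12×10⁻⁴ Pa/m
Geostrophic speed: V_g = |∂P/∂n|/(fρ) = 4.12×10⁻⁴/(7.07×10⁻⁵ × 1.10) = 5.30 m/s
Around a low, centrifugal force acts outward with Coriolis, so pressure-gradient force balances both:
(1/ρ)|∂P/∂n| = fV + V²/R  →  V² + fR·V − fR·V_g = 0
With fR = 7.07×10⁻⁵ × 1151×10³ m = 81.4 m/s:
V = [−fR + √((fR)² + 4 fR V_g)]/2 = [−81.4 + √(81.4² + 4×81.4×5.3)]/2 = 5 m/s
Subgeostrophic (V < V_g = 5.3 m/s), as expected around a low.
Converting: 5 m/s × 1.944 = 9.7 knots

9.7 knots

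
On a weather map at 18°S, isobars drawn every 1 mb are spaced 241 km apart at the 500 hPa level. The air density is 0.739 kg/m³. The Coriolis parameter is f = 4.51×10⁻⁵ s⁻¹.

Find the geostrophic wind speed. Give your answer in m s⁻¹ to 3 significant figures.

Pressure gradient: |∂P/∂n| = 100 Pa / 241000 m = 4.15×10⁻⁴ Pa/m
Geostrophic balance (pressure-gradient force = Coriolis force):
V_g = (1/(fρ)) |∂P/∂n| = 4.15×10⁻⁴ / (4.51×10⁻⁵ × 0.739) = 12.4 m/s

12.4 m s⁻¹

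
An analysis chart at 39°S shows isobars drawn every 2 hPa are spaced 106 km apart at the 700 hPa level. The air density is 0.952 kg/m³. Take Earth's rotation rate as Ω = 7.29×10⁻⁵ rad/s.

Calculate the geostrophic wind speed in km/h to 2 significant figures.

Coriolis parameter at 39°S:
f = 2Ω sin φ = 2 × 7.29×10⁻⁵ × sin 39° = 9.18×10⁻⁵ s⁻¹
Pressure gradient: |∂P/∂n| = 200 Pa / 106000 m = 1.89×10⁻³ Pa/m
Geostrophic balance (pressure-gradient force = Coriolis force):
V_g = (1/(fρ)) |∂P/∂n| = 1.89×10⁻³ / (9.18×10⁻⁵ × 0.952) = 21.6 m/s
Converting: 21.6 m/s × 3.6 = 78 km/h

78 km/h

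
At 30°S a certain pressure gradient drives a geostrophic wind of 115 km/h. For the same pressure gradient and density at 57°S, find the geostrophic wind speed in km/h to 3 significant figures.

68.6 km/h

With the same pressure gradient and density, V_g ∝ 1/f ∝ 1/sin φ.
V₂ = V₁ · sin φ₁ / sin φ₂ = 115 × sin 30° / sin 57°
V₂ = 115 × 0.5000/0.8387 = 68.6 km/h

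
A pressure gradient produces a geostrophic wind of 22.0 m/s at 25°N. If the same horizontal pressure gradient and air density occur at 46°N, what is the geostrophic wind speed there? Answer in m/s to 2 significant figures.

13 m/s

With the same pressure gradient and density, V_g ∝ 1/f ∝ 1/sin φ.
V₂ = V₁ · sin φ₁ / sin φ₂ = 22.0 × sin 25° / sin 46°
V₂ = 22.0 × 0.4226/0.7193 = 13 m/s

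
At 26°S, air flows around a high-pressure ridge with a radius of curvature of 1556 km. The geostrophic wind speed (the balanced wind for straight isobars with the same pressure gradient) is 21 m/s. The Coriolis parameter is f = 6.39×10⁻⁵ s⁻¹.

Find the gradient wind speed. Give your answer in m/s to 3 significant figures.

30.1 m/s

Around a high, pressure-gradient force acts outward with centrifugal, so Coriolis balances both:
fV = (1/ρ)|∂P/∂n| + V²/R  →  V² − fR·V + fR·V_g = 0
With fR = 6.39×10⁻⁵ × 1556×10³ m = 99.4 m/s:
V = [fR − √((fR)² − 4 fR V_g)]/2 = [99.4 − √(99.4² − 4×99.4×21)]/2 = 30.1 m/s
Supergeostrophic (V > V_g = 21 m/s), as expected around a high.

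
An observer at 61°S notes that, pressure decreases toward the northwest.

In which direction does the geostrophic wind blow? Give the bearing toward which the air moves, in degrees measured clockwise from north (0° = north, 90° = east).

225°

The pressure-gradient force points toward the northwest (bearing 315°).
Geostrophic balance: in the Southern Hemisphere the Coriolis force deflects motion to the left, so the geostrophic wind blows 90° to the left of the pressure-gradient force (low pressure on the right).
Rotating 315° by 90° counterclockwise gives 225° — the wind blows toward the southwest.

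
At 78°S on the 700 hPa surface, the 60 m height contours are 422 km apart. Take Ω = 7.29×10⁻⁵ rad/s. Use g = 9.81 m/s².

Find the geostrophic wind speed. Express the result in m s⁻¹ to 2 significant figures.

9.8 m s⁻¹

Coriolis parameter at 78°S:
f = 2Ω sin φ = 2 × 7.29×10⁻⁵ × sin 78° = 1.43×10⁻⁴ s⁻¹
Height gradient: |∂Z/∂n| = 60 m / 422000 m = 1.42×10⁻⁴
On a pressure surface, geostrophic balance gives V_g = (g/f)|∂Z/∂n|:
V_g = 9.81 × 1.42×10⁻⁴ / 1.43×10⁻⁴ = 9.78 m/s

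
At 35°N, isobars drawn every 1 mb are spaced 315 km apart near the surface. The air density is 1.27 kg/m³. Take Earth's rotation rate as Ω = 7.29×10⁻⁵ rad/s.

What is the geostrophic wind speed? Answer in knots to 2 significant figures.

5.8 knots

Coriolis parameter at 35°N:
f = 2Ω sin φ = 2 × 7.29×10⁻⁵ × sin 35° = 8.36×10⁻⁵ s⁻¹
Pressure gradient: |∂P/∂n| = 100 Pa / 315000 m = 3.17×10⁻⁴ Pa/m
Geostrophic balance (pressure-gradient force = Coriolis force):
V_g = (1/(fρ)) |∂P/∂n| = 3.17×10⁻⁴ / (8.36×10⁻⁵ × 1.27) = 2.99 m/s
Converting: 2.99 m/s × 1.944 = 5.8 knots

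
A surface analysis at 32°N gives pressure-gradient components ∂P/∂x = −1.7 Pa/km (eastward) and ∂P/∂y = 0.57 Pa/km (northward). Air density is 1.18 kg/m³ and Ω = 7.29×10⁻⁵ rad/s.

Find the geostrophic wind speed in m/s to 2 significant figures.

20 m/s

Coriolis parameter at 32°N:
f = 2Ω sin φ = 2 × 7.29×10⁻⁵ × sin 32° = 7.73×10⁻⁵ s⁻¹
Component geostrophic relations (x east, y north):
u_g = −(1/(fρ)) ∂P/∂y,  v_g = (1/(fρ)) ∂P/∂x
u_g = −(0.57×10⁻³)/(7.73×10⁻⁵ × 1.18) = −6.25 m/s;  v_g = (−1.7×10⁻³)/(7.73×10⁻⁵ × 1.18) = −18.6 m/s
|V_g| = √(u_g² + v_g²) = 19.7 m/s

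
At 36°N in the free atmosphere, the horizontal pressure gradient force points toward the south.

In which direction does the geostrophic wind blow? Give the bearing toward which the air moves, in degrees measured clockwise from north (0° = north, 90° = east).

The pressure-gradient force points toward the south (bearing 180°).
Geostrophic balance: in the Northern Hemisphere the Coriolis force deflects motion to the right, so the geostrophic wind blows 90° to the right of the pressure-gradient force (low pressure on the left).
Rotating 180° by 90° clockwise gives 270° — the wind blows toward the west.

270°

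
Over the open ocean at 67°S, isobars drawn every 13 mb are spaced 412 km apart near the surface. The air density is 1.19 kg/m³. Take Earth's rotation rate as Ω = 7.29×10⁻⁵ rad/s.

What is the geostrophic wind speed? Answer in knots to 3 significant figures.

38.4 knots

Coriolis parameter at 67°S:
f = 2Ω sin φ = 2 × 7.29×10⁻⁵ × sin 67° = 1.34×10⁻⁴ s⁻¹
Pressure gradient: |∂P/∂n| = 1300 Pa / 412000 m = 3.16×10⁻³ Pa/m
Geostrophic balance (pressure-gradient force = Coriolis force):
V_g = (1/(fρ)) |∂P/∂n| = 3.16×10⁻³ / (1.34×10⁻⁴ × 1.19) = 19.8 m/s
Converting: 19.8 m/s × 1.944 = 38.4 knots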